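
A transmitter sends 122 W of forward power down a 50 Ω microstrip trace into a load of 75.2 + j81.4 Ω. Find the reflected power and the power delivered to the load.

P_reflected ≈ 39.7 W; P_delivered ≈ 82.3 W

|Γ| = |(25.2 + j81.4)/(125.2 + j81.4)| = 0.571
|Γ|² = 0.326
P_refl = |Γ|²·P_inc = 39.7 W, P_del = (1 − |Γ|²)·P_inc = 82.3 W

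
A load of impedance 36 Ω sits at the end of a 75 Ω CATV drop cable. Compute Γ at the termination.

Γ = (Z_L − Z_0)/(Z_L + Z_0) = (36 − 75)/(36 + 75) = -39/111

Γ = -0.351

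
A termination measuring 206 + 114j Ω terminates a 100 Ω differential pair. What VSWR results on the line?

Γ = (Z_L − Z_0)/(Z_L + Z_0) = (106 + j114)/(306 + j114)
|Γ| = 156/327 = 0.477
VSWR = (1 + |Γ|)/(1 − |Γ|) = 1.48/0.523

VSWR ≈ 2.82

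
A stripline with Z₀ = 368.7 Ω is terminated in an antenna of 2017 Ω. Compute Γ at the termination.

Γ = 0.691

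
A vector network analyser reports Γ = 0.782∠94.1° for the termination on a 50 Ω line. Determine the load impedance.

Z_L = Z_0·(1 + Γ)/(1 − Γ) = 50·(0.944 + j0.78)/(1.06 − j0.78)

Z_L ≈ 11.3 + j45.3 Ω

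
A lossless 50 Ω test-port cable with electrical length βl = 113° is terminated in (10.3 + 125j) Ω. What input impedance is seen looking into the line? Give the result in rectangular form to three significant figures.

Z_in ≈ 1.41 + j1.15 Ω

tan(βl) = tan(113°) = -2.36
Z_in = Z_0·(Z_L + jZ_0·tanβl)/(Z_0 + jZ_L·tanβl)
     = 50·(10.3 + j7.21)/(344 − j24.3)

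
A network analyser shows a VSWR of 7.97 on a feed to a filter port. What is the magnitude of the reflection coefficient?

|Γ| ≈ 0.777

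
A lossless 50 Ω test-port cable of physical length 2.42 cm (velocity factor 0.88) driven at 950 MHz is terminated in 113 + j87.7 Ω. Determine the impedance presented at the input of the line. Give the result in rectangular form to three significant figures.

λ = v/f = 0.88·c / 950 MHz = 0.278 m
βl = 2π·l/λ = 2π × 0.0871 = 31.3°
tan(βl) = tan(31.3°) = 0.609
Z_in = Z_0·(Z_L + jZ_0·tanβl)/(Z_0 + jZ_L·tanβl)
     = 50·(113 + j118)/(-3.43 + j68.8)

Z_in ≈ 81.5 − j86.1 Ω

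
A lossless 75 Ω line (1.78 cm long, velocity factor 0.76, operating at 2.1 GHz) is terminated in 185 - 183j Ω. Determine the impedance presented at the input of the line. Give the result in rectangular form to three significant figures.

λ = v/f = 0.76·c / 2.1 GHz = 0.109 m
βl = 2π·l/λ = 2π × 0.164 = 59°
tan(βl) = tan(59°) = 1.67
Z_in = Z_0·(Z_L + jZ_0·tanβl)/(Z_0 + jZ_L·tanβl)
     = 75·(185 − j58.1)/(380 + j308)

Z_in ≈ 16.4 − j24.8 Ω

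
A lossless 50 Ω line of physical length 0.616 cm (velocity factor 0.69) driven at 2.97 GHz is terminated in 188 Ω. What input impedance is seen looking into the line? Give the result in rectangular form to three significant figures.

λ = v/f = 0.69·c / 2.97 GHz = 0.0697 m
βl = 2π·l/λ = 2π × 0.0884 = 31.8°
tan(βl) = tan(31.8°) = 0.62
Z_in = Z_0·(Z_L + jZ_0·tanβl)/(Z_0 + jZ_L·tanβl)
     = 50·(188 + j31)/(50 + j117)

Z_in ≈ 40.4 − j63.3 Ω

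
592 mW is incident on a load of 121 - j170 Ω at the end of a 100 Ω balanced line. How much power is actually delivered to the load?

P_delivered ≈ 369 mW

|Γ| = |(21 − j170)/(221 − j170)| = 0.614
|Γ|² = 0.377
P_refl = |Γ|²·P_inc = 223 mW, P_del = (1 − |Γ|²)·P_inc = 369 mW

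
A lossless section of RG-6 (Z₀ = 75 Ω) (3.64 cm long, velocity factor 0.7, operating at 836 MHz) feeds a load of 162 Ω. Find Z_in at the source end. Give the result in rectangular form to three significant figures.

λ = v/f = 0.7·c / 836 MHz = 0.251 m
βl = 2π·l/λ = 2π × 0.145 = 52.2°
tan(βl) = tan(52.2°) = 1.29
Z_in = Z_0·(Z_L + jZ_0·tanβl)/(Z_0 + jZ_L·tanβl)
     = 75·(162 + j96.6)/(75 + j209)

Z_in ≈ 49.3 − j40.5 Ω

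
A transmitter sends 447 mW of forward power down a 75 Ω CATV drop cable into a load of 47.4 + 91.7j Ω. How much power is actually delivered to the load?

P_delivered ≈ 272 mW

|Γ| = |(-27.6 + j91.7)/(122.4 + j91.7)| = 0.626
|Γ|² = 0.392
P_refl = |Γ|²·P_inc = 175 mW, P_del = (1 − |Γ|²)·P_inc = 272 mW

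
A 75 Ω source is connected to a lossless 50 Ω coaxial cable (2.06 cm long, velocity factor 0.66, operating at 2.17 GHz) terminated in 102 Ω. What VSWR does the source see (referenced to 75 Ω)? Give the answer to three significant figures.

λ = v/f = 0.66·c / 2.17 GHz = 0.0912 m
βl = 2π·l/λ = 2π × 0.226 = 81.3°
tan(βl) = 6.52
Z_in = Z_0·(Z_L + jZ_0·tanβl)/(Z_0 + jZ_L·tanβl) = 24.9 − j5.8 Ω
Γ_s = (Z_in − Z_s)/(Z_in + Z_s) = (-50.1 − j5.8)/(99.9 − j5.8), |Γ_s| = 0.503
VSWR = (1 + |Γ_s|)/(1 − |Γ_s|)

VSWR ≈ 3.03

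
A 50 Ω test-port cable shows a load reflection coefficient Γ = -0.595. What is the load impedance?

Z_L = Z_0·(1 + Γ)/(1 − Γ) = 50·(0.405)/(1.59)

Z_L ≈ 12.7 Ω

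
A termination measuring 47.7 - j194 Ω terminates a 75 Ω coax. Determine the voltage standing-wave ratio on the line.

VSWR ≈ 12.6

Γ = (Z_L − Z_0)/(Z_L + Z_0) = (-27.3 − j194)/(122.7 − j194)
|Γ| = 196/230 = 0.853
VSWR = (1 + |Γ|)/(1 − |Γ|) = 1.85/0.147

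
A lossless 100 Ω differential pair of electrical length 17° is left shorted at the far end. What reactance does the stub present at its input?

tan(βl) = 0.306
For a shorted stub, Z_in = jZ_0·tan(βl)

X_in ≈ 30.6 Ω (inductive)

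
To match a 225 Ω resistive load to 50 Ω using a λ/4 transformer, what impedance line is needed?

Z_qwt ≈ 106 Ω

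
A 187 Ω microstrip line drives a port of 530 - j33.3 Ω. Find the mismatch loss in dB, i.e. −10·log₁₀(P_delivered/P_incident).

Γ = (343 − j33.3)/(717 − j33.3), |Γ| = 0.48
|Γ|² = 0.231, so P_del/P_inc = 1 − |Γ|² = 0.769
ML = −10·log₁₀(1 − |Γ|²)

mismatch loss ≈ 1.14 dB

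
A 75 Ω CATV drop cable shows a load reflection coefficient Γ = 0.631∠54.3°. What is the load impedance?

Z_L ≈ 68.2 + j116 Ω

Z_L = Z_0·(1 + Γ)/(1 − Γ) = 75·(1.37 + j0.512)/(0.632 − j0.512)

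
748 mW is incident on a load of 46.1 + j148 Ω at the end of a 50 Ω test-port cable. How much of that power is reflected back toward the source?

P_reflected ≈ 527 mW

|Γ| = |(-3.9 + j148)/(96.1 + j148)| = 0.839
|Γ|² = 0.704
P_refl = |Γ|²·P_inc = 527 mW, P_del = (1 − |Γ|²)·P_inc = 221 mW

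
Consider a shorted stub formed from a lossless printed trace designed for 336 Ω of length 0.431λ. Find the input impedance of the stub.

βl = 2π × 0.431 = 155°
tan(βl) = -0.463
For a shorted stub, Z_in = jZ_0·tan(βl)

Z_in ≈ −j156 Ω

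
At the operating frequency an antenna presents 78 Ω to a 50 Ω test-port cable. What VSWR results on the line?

VSWR ≈ 1.56

Γ = (78 − 50)/(78 + 50) = 0.219
VSWR = (1 + 0.219)/(1 − 0.219)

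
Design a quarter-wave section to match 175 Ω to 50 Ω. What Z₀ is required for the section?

Z_qwt = √(Z_0·R_L) = √(50 × 175) = √8750

Z_qwt ≈ 93.5 Ω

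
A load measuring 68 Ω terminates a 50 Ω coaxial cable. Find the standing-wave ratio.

For a purely resistive load, VSWR = R_L/Z_0 or Z_0/R_L (whichever > 1) = 68/50

VSWR ≈ 1.36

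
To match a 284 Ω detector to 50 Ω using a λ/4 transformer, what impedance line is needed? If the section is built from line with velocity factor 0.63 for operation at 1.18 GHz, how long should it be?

Z_qwt ≈ 119 Ω; length ≈ 4 cm

Z_qwt = √(Z_0·R_L) = √(50 × 284) = √14200
λ = 0.63·c/f = 0.16 m, so l = λ/4 = 0.04 m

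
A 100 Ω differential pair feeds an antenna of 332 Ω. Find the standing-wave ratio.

VSWR ≈ 3.32

For a purely resistive load, VSWR = R_L/Z_0 or Z_0/R_L (whichever > 1) = 332/100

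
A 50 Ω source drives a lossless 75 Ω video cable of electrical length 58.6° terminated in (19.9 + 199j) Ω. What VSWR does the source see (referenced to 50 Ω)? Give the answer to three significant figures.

tan(βl) = 1.64
Z_in = Z_0·(Z_L + jZ_0·tanβl)/(Z_0 + jZ_L·tanβl) = 6.44 − j95.3 Ω
Γ_s = (Z_in − Z_s)/(Z_in + Z_s) = (-43.6 − j95.3)/(56.4 − j95.3), |Γ_s| = 0.946
VSWR = (1 + |Γ_s|)/(1 − |Γ_s|)

VSWR ≈ 36.1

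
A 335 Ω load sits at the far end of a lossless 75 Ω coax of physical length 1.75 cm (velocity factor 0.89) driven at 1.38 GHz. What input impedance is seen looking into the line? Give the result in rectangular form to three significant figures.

λ = v/f = 0.89·c / 1.38 GHz = 0.193 m
βl = 2π·l/λ = 2π × 0.0904 = 32.6°
tan(βl) = tan(32.6°) = 0.639
Z_in = Z_0·(Z_L + jZ_0·tanβl)/(Z_0 + jZ_L·tanβl)
     = 75·(335 + j47.9)/(75 + j214)

Z_in ≈ 51.6 − j99.3 Ω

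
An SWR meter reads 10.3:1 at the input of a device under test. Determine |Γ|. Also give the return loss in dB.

|Γ| = (S − 1)/(S + 1) = (10.3 − 1)/(10.3 + 1) = 9.3/11.3
RL = −20·log₁₀|Γ| = −20·log₁₀(0.823)

|Γ| ≈ 0.823; return loss ≈ 1.69 dB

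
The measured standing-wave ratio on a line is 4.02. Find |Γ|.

|Γ| = (S − 1)/(S + 1) = (4.02 − 1)/(4.02 + 1) = 3.02/5.02

|Γ| ≈ 0.602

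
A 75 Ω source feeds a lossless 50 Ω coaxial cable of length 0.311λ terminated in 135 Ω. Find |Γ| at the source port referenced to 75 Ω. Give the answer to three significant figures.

|Γ| ≈ 0.58

βl = 2π × 0.311 = 112°
tan(βl) = -2.48
Z_in = Z_0·(Z_L + jZ_0·tanβl)/(Z_0 + jZ_L·tanβl) = 21.1 + j17 Ω
Γ_s = (Z_in − Z_s)/(Z_in + Z_s) = (-53.9 + j17)/(96.1 + j17), |Γ_s| = 0.58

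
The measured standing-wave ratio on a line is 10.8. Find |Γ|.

|Γ| ≈ 0.831

|Γ| = (S − 1)/(S + 1) = (10.8 − 1)/(10.8 + 1) = 9.8/11.8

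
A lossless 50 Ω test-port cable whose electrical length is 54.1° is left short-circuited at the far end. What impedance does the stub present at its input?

Z_in ≈ +j69.1 Ω

tan(βl) = 1.38
For a short-circuited stub, Z_in = jZ_0·tan(βl)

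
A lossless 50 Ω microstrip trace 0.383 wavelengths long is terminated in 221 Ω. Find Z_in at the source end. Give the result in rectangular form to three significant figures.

βl = 2π × 0.383 = 138°
tan(βl) = tan(138°) = -0.904
Z_in = Z_0·(Z_L + jZ_0·tanβl)/(Z_0 + jZ_L·tanβl)
     = 50·(221 − j45.2)/(50 − j200)

Z_in ≈ 23.7 + j49.4 Ω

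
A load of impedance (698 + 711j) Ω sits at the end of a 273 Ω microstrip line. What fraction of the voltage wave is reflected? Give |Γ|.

Γ = (Z_L − Z_0)/(Z_L + Z_0) = (425 + j711)/(971 + j711)
|Γ| = 828/1200

|Γ| ≈ 0.688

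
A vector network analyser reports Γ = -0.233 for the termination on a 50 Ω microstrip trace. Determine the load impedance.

Z_L = Z_0·(1 + Γ)/(1 − Γ) = 50·(0.767)/(1.23)

Z_L ≈ 31.1 Ω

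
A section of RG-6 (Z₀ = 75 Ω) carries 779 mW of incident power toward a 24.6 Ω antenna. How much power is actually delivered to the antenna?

Γ = (24.6 − 75)/(24.6 + 75) = -0.506
|Γ|² = 0.256
P_refl = |Γ|²·P_inc = 199 mW, P_del = (1 − |Γ|²)·P_inc = 580 mW

P_delivered ≈ 580 mW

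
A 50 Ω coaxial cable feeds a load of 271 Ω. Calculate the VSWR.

For a purely resistive load, VSWR = R_L/Z_0 or Z_0/R_L (whichever > 1) = 271/50

VSWR ≈ 5.42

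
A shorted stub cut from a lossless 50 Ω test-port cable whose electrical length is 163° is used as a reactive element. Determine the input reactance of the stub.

tan(βl) = -0.306
For a shorted stub, Z_in = jZ_0·tan(βl)

X_in ≈ -15.3 Ω (capacitive)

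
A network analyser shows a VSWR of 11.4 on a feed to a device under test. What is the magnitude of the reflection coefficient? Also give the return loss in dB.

|Γ| = (S − 1)/(S + 1) = (11.4 − 1)/(11.4 + 1) = 10.4/12.4
RL = −20·log₁₀|Γ| = −20·log₁₀(0.839)

|Γ| ≈ 0.839; return loss ≈ 1.53 dB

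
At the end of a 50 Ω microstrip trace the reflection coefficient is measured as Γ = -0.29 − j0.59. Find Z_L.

Z_L = Z_0·(1 + Γ)/(1 − Γ) = 50·(0.71 − j0.59)/(1.29 + j0.59)

Z_L ≈ 14.1 − j29.3 Ω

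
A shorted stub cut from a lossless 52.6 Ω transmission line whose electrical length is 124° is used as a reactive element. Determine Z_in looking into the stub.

tan(βl) = -1.48
For a shorted stub, Z_in = jZ_0·tan(βl)

Z_in ≈ −j78 Ω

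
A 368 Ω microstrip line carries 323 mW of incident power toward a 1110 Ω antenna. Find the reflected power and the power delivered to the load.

Γ = (1110 − 368)/(1110 + 368) = 0.502
|Γ|² = 0.252
P_refl = |Γ|²·P_inc = 81.4 mW, P_del = (1 − |Γ|²)·P_inc = 242 mW

P_reflected ≈ 81.4 mW; P_delivered ≈ 242 mW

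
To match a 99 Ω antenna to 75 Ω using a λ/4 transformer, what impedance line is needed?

Z_qwt ≈ 86.2 Ω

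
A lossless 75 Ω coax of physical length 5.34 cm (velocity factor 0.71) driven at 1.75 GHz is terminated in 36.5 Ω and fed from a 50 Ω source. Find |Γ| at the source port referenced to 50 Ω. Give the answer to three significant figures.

|Γ| ≈ 0.258

λ = v/f = 0.71·c / 1.75 GHz = 0.122 m
βl = 2π·l/λ = 2π × 0.439 = 158°
tan(βl) = -0.405
Z_in = Z_0·(Z_L + jZ_0·tanβl)/(Z_0 + jZ_L·tanβl) = 40.9 − j22.3 Ω
Γ_s = (Z_in − Z_s)/(Z_in + Z_s) = (-9.1 − j22.3)/(90.9 − j22.3), |Γ_s| = 0.258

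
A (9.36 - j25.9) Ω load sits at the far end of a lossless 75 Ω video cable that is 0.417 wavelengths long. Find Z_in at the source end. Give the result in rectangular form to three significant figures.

Z_in ≈ 19.2 − j84.4 Ω

βl = 2π × 0.417 = 150°
tan(βl) = tan(150°) = -0.575
Z_in = Z_0·(Z_L + jZ_0·tanβl)/(Z_0 + jZ_L·tanβl)
     = 75·(9.36 − j69)/(60.1 − j5.38)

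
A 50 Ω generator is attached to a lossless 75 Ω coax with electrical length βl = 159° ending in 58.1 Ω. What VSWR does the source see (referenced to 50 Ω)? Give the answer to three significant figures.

VSWR ≈ 1.32

tan(βl) = -0.384
Z_in = Z_0·(Z_L + jZ_0·tanβl)/(Z_0 + jZ_L·tanβl) = 61.2 − j10.6 Ω
Γ_s = (Z_in − Z_s)/(Z_in + Z_s) = (11.2 − j10.6)/(111 − j10.6), |Γ_s| = 0.138
VSWR = (1 + |Γ_s|)/(1 − |Γ_s|)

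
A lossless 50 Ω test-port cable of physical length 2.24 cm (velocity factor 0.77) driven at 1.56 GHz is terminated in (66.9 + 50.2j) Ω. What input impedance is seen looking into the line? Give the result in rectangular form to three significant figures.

Z_in ≈ 53.9 − j47.4 Ω

λ = v/f = 0.77·c / 1.56 GHz = 0.148 m
βl = 2π·l/λ = 2π × 0.151 = 54.5°
tan(βl) = tan(54.5°) = 1.4
Z_in = Z_0·(Z_L + jZ_0·tanβl)/(Z_0 + jZ_L·tanβl)
     = 50·(66.9 + j120)/(-20.3 + j93.6)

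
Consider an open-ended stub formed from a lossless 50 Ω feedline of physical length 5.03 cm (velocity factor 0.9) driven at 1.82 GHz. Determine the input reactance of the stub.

X_in ≈ 31.3 Ω (inductive)

λ = v/f = 0.9·c / 1.82 GHz = 0.148 m
βl = 2π·l/λ = 2π × 0.339 = 122°
tan(βl) = -1.6
For an open-ended stub, Z_in = −jZ_0·cot(βl) = −jZ_0/tan(βl)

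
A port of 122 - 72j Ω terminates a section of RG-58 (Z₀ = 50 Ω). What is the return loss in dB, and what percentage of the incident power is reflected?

RL ≈ 5.25 dB; 29.8% of incident power reflected

Γ = (72 − j72)/(172 − j72), |Γ| = 0.546
RL = −20·log₁₀(0.546) = 5.25 dB
P_refl/P_inc = |Γ|² = 0.298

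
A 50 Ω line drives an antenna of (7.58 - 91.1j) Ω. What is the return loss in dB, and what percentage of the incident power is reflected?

Γ = (-42.42 − j91.1)/(57.58 − j91.1), |Γ| = 0.932
RL = −20·log₁₀(0.932) = 0.607 dB
P_refl/P_inc = |Γ|² = 0.869

RL ≈ 0.607 dB; 86.9% of incident power reflected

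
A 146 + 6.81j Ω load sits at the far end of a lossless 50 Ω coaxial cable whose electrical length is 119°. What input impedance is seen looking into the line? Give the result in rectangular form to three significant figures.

Z_in ≈ 21.2 + j22.7 Ω

tan(βl) = tan(119°) = -1.8
Z_in = Z_0·(Z_L + jZ_0·tanβl)/(Z_0 + jZ_L·tanβl)
     = 50·(146 − j83.4)/(62.3 − j263)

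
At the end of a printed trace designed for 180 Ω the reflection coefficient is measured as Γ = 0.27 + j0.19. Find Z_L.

Z_L ≈ 282 + j120 Ω

Z_L = Z_0·(1 + Γ)/(1 − Γ) = 180·(1.27 + j0.19)/(0.73 − j0.19)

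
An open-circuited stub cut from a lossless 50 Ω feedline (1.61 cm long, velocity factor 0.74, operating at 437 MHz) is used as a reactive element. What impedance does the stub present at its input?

Z_in ≈ −j248 Ω

λ = v/f = 0.74·c / 437 MHz = 0.508 m
βl = 2π·l/λ = 2π × 0.0317 = 11.4°
tan(βl) = 0.202
For an open-circuited stub, Z_in = −jZ_0·cot(βl) = −jZ_0/tan(βl)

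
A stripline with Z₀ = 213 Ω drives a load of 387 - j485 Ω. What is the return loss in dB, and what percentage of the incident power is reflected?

RL ≈ 3.51 dB; 44.6% of incident power reflected

Γ = (174 − j485)/(600 − j485), |Γ| = 0.668
RL = −20·log₁₀(0.668) = 3.51 dB
P_refl/P_inc = |Γ|² = 0.446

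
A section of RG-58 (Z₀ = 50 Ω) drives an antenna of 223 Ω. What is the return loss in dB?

RL ≈ 3.96 dB

Γ = (223 − 50)/(223 + 50) = 0.634
RL = −20·log₁₀|Γ| = −20·log₁₀(0.634)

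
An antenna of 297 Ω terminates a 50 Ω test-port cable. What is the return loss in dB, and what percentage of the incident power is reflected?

RL ≈ 2.95 dB; 50.7% of incident power reflected

Γ = (297 − 50)/(297 + 50) = 0.712
RL = −20·log₁₀(0.712) = 2.95 dB
P_refl/P_inc = |Γ|² = 0.507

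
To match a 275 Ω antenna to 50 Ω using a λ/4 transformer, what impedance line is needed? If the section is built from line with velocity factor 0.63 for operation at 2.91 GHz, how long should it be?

Z_qwt = √(Z_0·R_L) = √(50 × 275) = √13750
λ = 0.63·c/f = 0.0649 m, so l = λ/4 = 0.0162 m

Z_qwt ≈ 117 Ω; length ≈ 1.62 cm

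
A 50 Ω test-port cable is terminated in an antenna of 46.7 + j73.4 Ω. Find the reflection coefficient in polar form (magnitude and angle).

Γ = (Z_L − Z_0)/(Z_L + Z_0) = (-3.3 + j73.4)/(96.7 + j73.4)
|Γ| = 73.5/121 = 0.605

Γ ≈ 0.605 ∠ 55.4°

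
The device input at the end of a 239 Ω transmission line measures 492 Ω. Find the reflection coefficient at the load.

Γ = (Z_L − Z_0)/(Z_L + Z_0) = (492 − 239)/(492 + 239) = 253/731

Γ = 0.346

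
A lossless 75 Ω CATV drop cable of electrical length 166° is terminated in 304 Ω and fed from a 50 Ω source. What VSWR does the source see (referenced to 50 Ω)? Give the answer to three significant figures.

VSWR ≈ 5.89

tan(βl) = -0.249
Z_in = Z_0·(Z_L + jZ_0·tanβl)/(Z_0 + jZ_L·tanβl) = 160 + j143 Ω
Γ_s = (Z_in − Z_s)/(Z_in + Z_s) = (110 + j143)/(210 + j143), |Γ_s| = 0.71
VSWR = (1 + |Γ_s|)/(1 − |Γ_s|)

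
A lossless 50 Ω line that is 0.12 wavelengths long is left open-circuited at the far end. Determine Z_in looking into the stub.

βl = 2π × 0.12 = 43.2°
tan(βl) = 0.939
For an open-circuited stub, Z_in = −jZ_0·cot(βl) = −jZ_0/tan(βl)

Z_in ≈ −j53.2 Ω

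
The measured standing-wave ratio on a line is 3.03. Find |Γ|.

|Γ| ≈ 0.504

|Γ| = (S − 1)/(S + 1) = (3.03 − 1)/(3.03 + 1) = 2.03/4.03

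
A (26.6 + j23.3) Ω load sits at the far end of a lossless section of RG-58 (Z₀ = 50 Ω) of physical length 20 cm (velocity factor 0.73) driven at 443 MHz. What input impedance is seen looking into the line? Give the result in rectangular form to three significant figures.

Z_in ≈ 20.9 − j2.5 Ω

λ = v/f = 0.73·c / 443 MHz = 0.494 m
βl = 2π·l/λ = 2π × 0.405 = 146°
tan(βl) = tan(146°) = -0.684
Z_in = Z_0·(Z_L + jZ_0·tanβl)/(Z_0 + jZ_L·tanβl)
     = 50·(26.6 − j10.9)/(65.9 − j18.2)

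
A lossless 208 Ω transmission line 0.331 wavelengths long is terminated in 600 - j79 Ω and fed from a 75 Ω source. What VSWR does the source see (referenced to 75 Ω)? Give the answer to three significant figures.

VSWR ≈ 3.49

βl = 2π × 0.331 = 119°
tan(βl) = -1.79
Z_in = Z_0·(Z_L + jZ_0·tanβl)/(Z_0 + jZ_L·tanβl) = 94.2 + j110 Ω
Γ_s = (Z_in − Z_s)/(Z_in + Z_s) = (19.2 + j110)/(169 + j110), |Γ_s| = 0.554
VSWR = (1 + |Γ_s|)/(1 − |Γ_s|)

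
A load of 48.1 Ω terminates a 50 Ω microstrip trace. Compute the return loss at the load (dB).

Γ = (48.1 − 50)/(48.1 + 50) = -0.0194
RL = −20·log₁₀|Γ| = −20·log₁₀(0.0194)

RL ≈ 34.3 dB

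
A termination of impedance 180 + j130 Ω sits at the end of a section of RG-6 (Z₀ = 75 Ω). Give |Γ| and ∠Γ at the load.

Γ ≈ 0.584 ∠ 24.1°

Γ = (Z_L − Z_0)/(Z_L + Z_0) = (105 + j130)/(255 + j130)
|Γ| = 167/286 = 0.584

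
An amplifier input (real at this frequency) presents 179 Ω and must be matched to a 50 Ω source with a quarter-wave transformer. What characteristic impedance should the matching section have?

Z_qwt = √(Z_0·R_L) = √(50 × 179) = √8950

Z_qwt ≈ 94.6 Ω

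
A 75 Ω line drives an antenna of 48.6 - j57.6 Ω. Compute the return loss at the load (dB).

RL ≈ 6.66 dB

Γ = (-26.4 − j57.6)/(123.6 − j57.6), |Γ| = 0.465
RL = −20·log₁₀|Γ| = −20·log₁₀(0.465)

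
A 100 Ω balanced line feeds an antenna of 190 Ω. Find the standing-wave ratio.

VSWR ≈ 1.9

Γ = (190 − 100)/(190 + 100) = 0.31
VSWR = (1 + 0.31)/(1 − 0.31)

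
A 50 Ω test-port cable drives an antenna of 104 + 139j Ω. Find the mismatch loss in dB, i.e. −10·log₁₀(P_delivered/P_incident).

mismatch loss ≈ 3.16 dB

Γ = (54 + j139)/(154 + j139), |Γ| = 0.719
|Γ|² = 0.517, so P_del/P_inc = 1 − |Γ|² = 0.483
ML = −10·log₁₀(1 − |Γ|²)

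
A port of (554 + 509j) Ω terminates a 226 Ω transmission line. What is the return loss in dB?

RL ≈ 3.74 dB

Γ = (328 + j509)/(780 + j509), |Γ| = 0.65
RL = −20·log₁₀|Γ| = −20·log₁₀(0.65)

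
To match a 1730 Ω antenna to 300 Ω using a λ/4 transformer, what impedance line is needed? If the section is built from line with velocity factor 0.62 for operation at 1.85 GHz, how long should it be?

Z_qwt = √(Z_0·R_L) = √(300 × 1730) = √519000
λ = 0.62·c/f = 0.101 m, so l = λ/4 = 0.0251 m

Z_qwt ≈ 720 Ω; length ≈ 2.51 cm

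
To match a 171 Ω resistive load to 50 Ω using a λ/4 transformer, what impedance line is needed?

Z_qwt ≈ 92.5 Ω

Z_qwt = √(Z_0·R_L) = √(50 × 171) = √8550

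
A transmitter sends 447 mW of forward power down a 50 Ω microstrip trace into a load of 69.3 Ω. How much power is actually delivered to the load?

Γ = (69.3 − 50)/(69.3 + 50) = 0.162
|Γ|² = 0.0262
P_refl = |Γ|²·P_inc = 11.7 mW, P_del = (1 − |Γ|²)·P_inc = 435 mW

P_delivered ≈ 435 mW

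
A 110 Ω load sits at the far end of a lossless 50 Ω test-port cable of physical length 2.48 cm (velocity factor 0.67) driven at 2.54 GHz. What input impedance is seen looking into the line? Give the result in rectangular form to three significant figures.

Z_in ≈ 25.8 + j16.1 Ω

λ = v/f = 0.67·c / 2.54 GHz = 0.0791 m
βl = 2π·l/λ = 2π × 0.313 = 113°
tan(βl) = tan(113°) = -2.38
Z_in = Z_0·(Z_L + jZ_0·tanβl)/(Z_0 + jZ_L·tanβl)
     = 50·(110 − j119)/(50 − j261)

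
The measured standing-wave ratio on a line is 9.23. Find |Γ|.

|Γ| ≈ 0.804

|Γ| = (S − 1)/(S + 1) = (9.23 − 1)/(9.23 + 1) = 8.23/10.2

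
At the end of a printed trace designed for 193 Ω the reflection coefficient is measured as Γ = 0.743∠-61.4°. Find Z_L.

Z_L = Z_0·(1 + Γ)/(1 − Γ) = 193·(1.36 − j0.652)/(0.644 + j0.652)

Z_L ≈ 103 − j300 Ω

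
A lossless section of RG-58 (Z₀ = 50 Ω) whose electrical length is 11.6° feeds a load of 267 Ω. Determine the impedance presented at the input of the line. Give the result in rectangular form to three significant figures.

tan(βl) = tan(11.6°) = 0.205
Z_in = Z_0·(Z_L + jZ_0·tanβl)/(Z_0 + jZ_L·tanβl)
     = 50·(267 + j10.3)/(50 + j54.8)

Z_in ≈ 126 − j128 Ω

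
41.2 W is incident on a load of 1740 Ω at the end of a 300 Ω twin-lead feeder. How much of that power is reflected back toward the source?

P_reflected ≈ 20.5 W

Γ = (1740 − 300)/(1740 + 300) = 0.706
|Γ|² = 0.498
P_refl = |Γ|²·P_inc = 20.5 W, P_del = (1 − |Γ|²)·P_inc = 20.7 W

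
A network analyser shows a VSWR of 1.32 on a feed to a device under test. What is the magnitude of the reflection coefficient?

|Γ| = (S − 1)/(S + 1) = (1.32 − 1)/(1.32 + 1) = 0.32/2.32

|Γ| ≈ 0.138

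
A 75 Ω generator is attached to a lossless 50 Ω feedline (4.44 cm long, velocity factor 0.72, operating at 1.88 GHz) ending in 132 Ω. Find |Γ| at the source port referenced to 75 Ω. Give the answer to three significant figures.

|Γ| ≈ 0.47

λ = v/f = 0.72·c / 1.88 GHz = 0.115 m
βl = 2π·l/λ = 2π × 0.386 = 139°
tan(βl) = -0.866
Z_in = Z_0·(Z_L + jZ_0·tanβl)/(Z_0 + jZ_L·tanβl) = 37.1 + j41.5 Ω
Γ_s = (Z_in − Z_s)/(Z_in + Z_s) = (-37.9 + j41.5)/(112 + j41.5), |Γ_s| = 0.47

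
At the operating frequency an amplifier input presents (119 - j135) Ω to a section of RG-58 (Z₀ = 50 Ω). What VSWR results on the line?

VSWR ≈ 5.69

Γ = (Z_L − Z_0)/(Z_L + Z_0) = (69 − j135)/(169 − j135)
|Γ| = 152/216 = 0.701
VSWR = (1 + |Γ|)/(1 − |Γ|) = 1.7/0.299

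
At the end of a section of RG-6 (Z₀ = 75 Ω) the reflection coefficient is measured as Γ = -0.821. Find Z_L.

Z_L = Z_0·(1 + Γ)/(1 − Γ) = 75·(0.179)/(1.82)

Z_L ≈ 7.37 Ω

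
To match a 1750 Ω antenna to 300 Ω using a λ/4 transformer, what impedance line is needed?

Z_qwt = √(Z_0·R_L) = √(300 × 1750) = √525000

Z_qwt ≈ 725 Ω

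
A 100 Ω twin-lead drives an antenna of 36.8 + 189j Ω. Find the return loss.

RL ≈ 1.37 dB

Γ = (-63.2 + j189)/(136.8 + j189), |Γ| = 0.854
RL = −20·log₁₀|Γ| = −20·log₁₀(0.854)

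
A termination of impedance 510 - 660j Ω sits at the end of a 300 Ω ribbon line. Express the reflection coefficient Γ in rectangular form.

Γ = (Z_L − Z_0)/(Z_L + Z_0) = (210 − j660)/(810 − j660)

Γ ≈ 0.555 − j0.363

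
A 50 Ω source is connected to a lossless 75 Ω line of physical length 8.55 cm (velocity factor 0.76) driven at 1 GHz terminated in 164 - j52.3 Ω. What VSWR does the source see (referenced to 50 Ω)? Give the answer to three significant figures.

λ = v/f = 0.76·c / 1 GHz = 0.228 m
βl = 2π·l/λ = 2π × 0.375 = 135°
tan(βl) = -1
Z_in = Z_0·(Z_L + jZ_0·tanβl)/(Z_0 + jZ_L·tanβl) = 67.3 + j65.7 Ω
Γ_s = (Z_in − Z_s)/(Z_in + Z_s) = (17.3 + j65.7)/(117 + j65.7), |Γ_s| = 0.505
VSWR = (1 + |Γ_s|)/(1 − |Γ_s|)

VSWR ≈ 3.04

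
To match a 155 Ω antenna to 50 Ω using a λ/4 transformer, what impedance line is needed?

Z_qwt = √(Z_0·R_L) = √(50 × 155) = √7750

Z_qwt ≈ 88 Ω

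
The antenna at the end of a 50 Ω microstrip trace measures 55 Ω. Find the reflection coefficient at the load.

Γ = 0.0476

Γ = (Z_L − Z_0)/(Z_L + Z_0) = (55 − 50)/(55 + 50) = 5/105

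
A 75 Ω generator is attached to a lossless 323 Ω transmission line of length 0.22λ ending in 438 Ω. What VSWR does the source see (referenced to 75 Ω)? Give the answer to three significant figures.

βl = 2π × 0.22 = 79.2°
tan(βl) = 5.24
Z_in = Z_0·(Z_L + jZ_0·tanβl)/(Z_0 + jZ_L·tanβl) = 242 − j27.6 Ω
Γ_s = (Z_in − Z_s)/(Z_in + Z_s) = (167 − j27.6)/(317 − j27.6), |Γ_s| = 0.532
VSWR = (1 + |Γ_s|)/(1 − |Γ_s|)

VSWR ≈ 3.27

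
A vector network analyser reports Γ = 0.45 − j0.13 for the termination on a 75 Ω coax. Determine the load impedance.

Z_L ≈ 183 − j61.1 Ω

Z_L = Z_0·(1 + Γ)/(1 − Γ) = 75·(1.45 − j0.13)/(0.55 + j0.13)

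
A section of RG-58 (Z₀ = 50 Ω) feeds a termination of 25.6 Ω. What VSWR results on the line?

VSWR ≈ 1.95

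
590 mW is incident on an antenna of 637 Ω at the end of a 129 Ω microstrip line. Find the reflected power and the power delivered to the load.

P_reflected ≈ 259 mW; P_delivered ≈ 331 mW

Γ = (637 − 129)/(637 + 129) = 0.663
|Γ|² = 0.44
P_refl = |Γ|²·P_inc = 259 mW, P_del = (1 − |Γ|²)·P_inc = 331 mW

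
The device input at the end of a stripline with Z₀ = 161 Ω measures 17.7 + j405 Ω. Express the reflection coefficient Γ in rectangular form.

Γ ≈ 0.706 + j0.665

Γ = (Z_L − Z_0)/(Z_L + Z_0) = (-143.3 + j405)/(178.7 + j405)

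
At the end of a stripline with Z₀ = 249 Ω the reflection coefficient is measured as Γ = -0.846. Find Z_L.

Z_L = Z_0·(1 + Γ)/(1 − Γ) = 249·(0.154)/(1.85)

Z_L ≈ 20.8 Ω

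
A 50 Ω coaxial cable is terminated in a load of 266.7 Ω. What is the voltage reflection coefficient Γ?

Γ = 0.684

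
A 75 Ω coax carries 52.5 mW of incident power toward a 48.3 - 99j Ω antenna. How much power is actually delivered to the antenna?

|Γ| = |(-26.7 − j99)/(123.3 − j99)| = 0.648
|Γ|² = 0.42
P_refl = |Γ|²·P_inc = 22.1 mW, P_del = (1 − |Γ|²)·P_inc = 30.4 mW

P_delivered ≈ 30.4 mW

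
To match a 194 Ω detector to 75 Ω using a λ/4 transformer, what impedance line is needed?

Z_qwt ≈ 121 Ω

Z_qwt = √(Z_0·R_L) = √(75 × 194) = √14550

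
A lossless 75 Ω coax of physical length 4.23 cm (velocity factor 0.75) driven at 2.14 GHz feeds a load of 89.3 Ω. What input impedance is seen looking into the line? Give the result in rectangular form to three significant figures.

λ = v/f = 0.75·c / 2.14 GHz = 0.105 m
βl = 2π·l/λ = 2π × 0.402 = 145°
tan(βl) = tan(145°) = -0.705
Z_in = Z_0·(Z_L + jZ_0·tanβl)/(Z_0 + jZ_L·tanβl)
     = 75·(89.3 − j52.8)/(75 − j62.9)

Z_in ≈ 78.4 + j13 Ω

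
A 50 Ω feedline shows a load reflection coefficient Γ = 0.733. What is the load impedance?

Z_L ≈ 325 Ω

Z_L = Z_0·(1 + Γ)/(1 − Γ) = 50·(1.73)/(0.267)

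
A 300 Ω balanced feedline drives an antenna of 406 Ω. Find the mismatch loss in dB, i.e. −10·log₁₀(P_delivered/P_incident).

Γ = (406 − 300)/(406 + 300) = 0.15
|Γ|² = 0.0225, so P_del/P_inc = 1 − |Γ|² = 0.977
ML = −10·log₁₀(1 − |Γ|²)

mismatch loss ≈ 0.099 dB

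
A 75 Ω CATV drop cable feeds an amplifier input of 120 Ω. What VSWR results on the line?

VSWR ≈ 1.6

For a purely resistive load, VSWR = R_L/Z_0 or Z_0/R_L (whichever > 1) = 120/75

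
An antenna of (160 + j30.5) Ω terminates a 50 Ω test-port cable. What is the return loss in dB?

RL ≈ 5.39 dB

Γ = (110 + j30.5)/(210 + j30.5), |Γ| = 0.538
RL = −20·log₁₀|Γ| = −20·log₁₀(0.538)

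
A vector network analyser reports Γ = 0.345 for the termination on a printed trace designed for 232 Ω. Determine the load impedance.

Z_L = Z_0·(1 + Γ)/(1 − Γ) = 232·(1.34)/(0.655)

Z_L ≈ 476 Ω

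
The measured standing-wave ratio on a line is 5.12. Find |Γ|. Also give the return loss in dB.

|Γ| ≈ 0.673; return loss ≈ 3.44 dB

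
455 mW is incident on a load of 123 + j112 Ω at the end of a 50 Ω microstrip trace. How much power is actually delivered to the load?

P_delivered ≈ 264 mW

|Γ| = |(73 + j112)/(173 + j112)| = 0.649
|Γ|² = 0.421
P_refl = |Γ|²·P_inc = 191 mW, P_del = (1 − |Γ|²)·P_inc = 264 mW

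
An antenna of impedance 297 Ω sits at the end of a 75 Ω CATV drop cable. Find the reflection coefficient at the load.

Γ = (Z_L − Z_0)/(Z_L + Z_0) = (297 − 75)/(297 + 75) = 222/372

Γ = 0.597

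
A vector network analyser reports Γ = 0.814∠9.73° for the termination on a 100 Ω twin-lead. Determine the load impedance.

Z_L = Z_0·(1 + Γ)/(1 − Γ) = 100·(1.8 + j0.138)/(0.198 − j0.138)

Z_L ≈ 582 + j474 Ω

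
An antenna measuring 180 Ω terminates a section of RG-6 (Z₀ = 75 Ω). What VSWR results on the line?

VSWR ≈ 2.4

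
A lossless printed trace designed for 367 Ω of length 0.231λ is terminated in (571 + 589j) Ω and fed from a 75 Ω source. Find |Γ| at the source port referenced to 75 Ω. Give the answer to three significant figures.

βl = 2π × 0.231 = 83.2°
tan(βl) = 8.34
Z_in = Z_0·(Z_L + jZ_0·tanβl)/(Z_0 + jZ_L·tanβl) = 125 − j164 Ω
Γ_s = (Z_in − Z_s)/(Z_in + Z_s) = (50.2 − j164)/(200 − j164), |Γ_s| = 0.662

|Γ| ≈ 0.662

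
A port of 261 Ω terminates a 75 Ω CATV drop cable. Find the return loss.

Γ = (261 − 75)/(261 + 75) = 0.554
RL = −20·log₁₀|Γ| = −20·log₁₀(0.554)

RL ≈ 5.14 dB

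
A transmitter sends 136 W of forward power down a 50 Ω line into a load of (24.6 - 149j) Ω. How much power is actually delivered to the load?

P_delivered ≈ 24.1 W

|Γ| = |(-25.4 − j149)/(74.6 − j149)| = 0.907
|Γ|² = 0.823
P_refl = |Γ|²·P_inc = 112 W, P_del = (1 − |Γ|²)·P_inc = 24.1 W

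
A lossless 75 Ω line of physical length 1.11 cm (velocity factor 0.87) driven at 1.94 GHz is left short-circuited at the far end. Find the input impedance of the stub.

Z_in ≈ +j42.8 Ω

λ = v/f = 0.87·c / 1.94 GHz = 0.135 m
βl = 2π·l/λ = 2π × 0.0825 = 29.7°
tan(βl) = 0.57
For a short-circuited stub, Z_in = jZ_0·tan(βl)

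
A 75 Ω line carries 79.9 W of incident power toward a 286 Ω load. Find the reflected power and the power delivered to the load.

P_reflected ≈ 27.3 W; P_delivered ≈ 52.6 W

Γ = (286 − 75)/(286 + 75) = 0.584
|Γ|² = 0.342
P_refl = |Γ|²·P_inc = 27.3 W, P_del = (1 − |Γ|²)·P_inc = 52.6 W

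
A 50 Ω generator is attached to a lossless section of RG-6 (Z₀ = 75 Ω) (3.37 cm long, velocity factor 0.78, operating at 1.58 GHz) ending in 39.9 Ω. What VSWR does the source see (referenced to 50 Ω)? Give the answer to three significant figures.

VSWR ≈ 2.79

λ = v/f = 0.78·c / 1.58 GHz = 0.148 m
βl = 2π·l/λ = 2π × 0.228 = 81.9°
tan(βl) = 7.04
Z_in = Z_0·(Z_L + jZ_0·tanβl)/(Z_0 + jZ_L·tanβl) = 134 + j25.2 Ω
Γ_s = (Z_in − Z_s)/(Z_in + Z_s) = (84.3 + j25.2)/(184 + j25.2), |Γ_s| = 0.473
VSWR = (1 + |Γ_s|)/(1 − |Γ_s|)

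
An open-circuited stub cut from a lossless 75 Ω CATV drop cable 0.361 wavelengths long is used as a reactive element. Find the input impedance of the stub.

βl = 2π × 0.361 = 130°
tan(βl) = -1.19
For an open-circuited stub, Z_in = −jZ_0·cot(βl) = −jZ_0/tan(βl)

Z_in ≈ +j62.8 Ω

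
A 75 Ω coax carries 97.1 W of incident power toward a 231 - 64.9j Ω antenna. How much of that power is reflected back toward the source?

P_reflected ≈ 28.3 W

|Γ| = |(156 − j64.9)/(306 − j64.9)| = 0.54
|Γ|² = 0.292
P_refl = |Γ|²·P_inc = 28.3 W, P_del = (1 − |Γ|²)·P_inc = 68.8 W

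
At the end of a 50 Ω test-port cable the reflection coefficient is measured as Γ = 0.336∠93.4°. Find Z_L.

Z_L ≈ 38.5 + j29.1 Ω

Z_L = Z_0·(1 + Γ)/(1 − Γ) = 50·(0.98 + j0.335)/(1.02 − j0.335)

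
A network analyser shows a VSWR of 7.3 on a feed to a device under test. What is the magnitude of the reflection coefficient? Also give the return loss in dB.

|Γ| ≈ 0.759; return loss ≈ 2.39 dB

|Γ| = (S − 1)/(S + 1) = (7.3 − 1)/(7.3 + 1) = 6.3/8.3
RL = −20·log₁₀|Γ| = −20·log₁₀(0.759)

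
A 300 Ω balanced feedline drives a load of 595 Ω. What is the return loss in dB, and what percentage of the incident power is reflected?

RL ≈ 9.64 dB; 10.9% of incident power reflected

Γ = (595 − 300)/(595 + 300) = 0.33
RL = −20·log₁₀(0.33) = 9.64 dB
P_refl/P_inc = |Γ|² = 0.109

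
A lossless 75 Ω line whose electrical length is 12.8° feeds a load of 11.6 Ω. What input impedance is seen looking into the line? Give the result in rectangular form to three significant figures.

Z_in ≈ 12.2 + j16.6 Ω

tan(βl) = tan(12.8°) = 0.227
Z_in = Z_0·(Z_L + jZ_0·tanβl)/(Z_0 + jZ_L·tanβl)
     = 75·(11.6 + j17)/(75 + j2.64)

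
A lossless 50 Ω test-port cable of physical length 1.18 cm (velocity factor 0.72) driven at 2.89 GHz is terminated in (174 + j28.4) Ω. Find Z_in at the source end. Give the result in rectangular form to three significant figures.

Z_in ≈ 20.5 − j32.2 Ω

λ = v/f = 0.72·c / 2.89 GHz = 0.0747 m
βl = 2π·l/λ = 2π × 0.158 = 56.8°
tan(βl) = tan(56.8°) = 1.53
Z_in = Z_0·(Z_L + jZ_0·tanβl)/(Z_0 + jZ_L·tanβl)
     = 50·(174 + j105)/(6.54 + j266)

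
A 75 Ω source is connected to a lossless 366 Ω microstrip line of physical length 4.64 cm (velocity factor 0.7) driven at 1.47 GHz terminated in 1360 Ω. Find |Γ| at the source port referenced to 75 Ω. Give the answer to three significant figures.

|Γ| ≈ 0.677

λ = v/f = 0.7·c / 1.47 GHz = 0.143 m
βl = 2π·l/λ = 2π × 0.325 = 117°
tan(βl) = -1.97
Z_in = Z_0·(Z_L + jZ_0·tanβl)/(Z_0 + jZ_L·tanβl) = 122 + j169 Ω
Γ_s = (Z_in − Z_s)/(Z_in + Z_s) = (46.6 + j169)/(197 + j169), |Γ_s| = 0.677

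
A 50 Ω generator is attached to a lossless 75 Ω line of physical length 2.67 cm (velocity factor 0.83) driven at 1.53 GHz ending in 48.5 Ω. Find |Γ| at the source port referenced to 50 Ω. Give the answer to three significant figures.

λ = v/f = 0.83·c / 1.53 GHz = 0.163 m
βl = 2π·l/λ = 2π × 0.164 = 59.1°
tan(βl) = 1.67
Z_in = Z_0·(Z_L + jZ_0·tanβl)/(Z_0 + jZ_L·tanβl) = 84.8 + j33.6 Ω
Γ_s = (Z_in − Z_s)/(Z_in + Z_s) = (34.8 + j33.6)/(135 + j33.6), |Γ_s| = 0.348

|Γ| ≈ 0.348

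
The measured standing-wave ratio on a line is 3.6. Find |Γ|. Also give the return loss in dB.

|Γ| = (S − 1)/(S + 1) = (3.6 − 1)/(3.6 + 1) = 2.6/4.6
RL = −20·log₁₀|Γ| = −20·log₁₀(0.565)

|Γ| ≈ 0.565; return loss ≈ 4.96 dB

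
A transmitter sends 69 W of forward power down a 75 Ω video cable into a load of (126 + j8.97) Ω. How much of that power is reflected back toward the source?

P_reflected ≈ 4.57 W

|Γ| = |(51 + j8.97)/(201 + j8.97)| = 0.257
|Γ|² = 0.0662
P_refl = |Γ|²·P_inc = 4.57 W, P_del = (1 − |Γ|²)·P_inc = 64.4 W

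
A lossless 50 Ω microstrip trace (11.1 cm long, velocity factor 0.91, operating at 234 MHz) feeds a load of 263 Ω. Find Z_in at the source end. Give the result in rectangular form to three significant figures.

Z_in ≈ 27.8 − j65.7 Ω

λ = v/f = 0.91·c / 234 MHz = 1.17 m
βl = 2π·l/λ = 2π × 0.0951 = 34.3°
tan(βl) = tan(34.3°) = 0.681
Z_in = Z_0·(Z_L + jZ_0·tanβl)/(Z_0 + jZ_L·tanβl)
     = 50·(263 + j34)/(50 + j179)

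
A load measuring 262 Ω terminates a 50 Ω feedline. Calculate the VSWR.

For a purely resistive load, VSWR = R_L/Z_0 or Z_0/R_L (whichever > 1) = 262/50

VSWR ≈ 5.24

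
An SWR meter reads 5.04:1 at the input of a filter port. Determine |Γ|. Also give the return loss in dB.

|Γ| = (S − 1)/(S + 1) = (5.04 − 1)/(5.04 + 1) = 4.04/6.04
RL = −20·log₁₀|Γ| = −20·log₁₀(0.669)

|Γ| ≈ 0.669; return loss ≈ 3.49 dB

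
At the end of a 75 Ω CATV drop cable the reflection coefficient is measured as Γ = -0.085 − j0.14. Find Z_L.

Z_L ≈ 61 − j17.5 Ω

Z_L = Z_0·(1 + Γ)/(1 − Γ) = 75·(0.915 − j0.14)/(1.08 + j0.14)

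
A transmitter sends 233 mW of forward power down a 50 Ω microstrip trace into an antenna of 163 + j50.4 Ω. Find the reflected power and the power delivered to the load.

P_reflected ≈ 74.5 mW; P_delivered ≈ 159 mW

|Γ| = |(113 + j50.4)/(213 + j50.4)| = 0.565
|Γ|² = 0.32
P_refl = |Γ|²·P_inc = 74.5 mW, P_del = (1 − |Γ|²)·P_inc = 159 mW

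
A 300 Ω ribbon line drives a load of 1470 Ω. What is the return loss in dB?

RL ≈ 3.6 dB

Γ = (1470 − 300)/(1470 + 300) = 0.661
RL = −20·log₁₀|Γ| = −20·log₁₀(0.661)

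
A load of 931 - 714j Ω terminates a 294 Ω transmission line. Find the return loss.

Γ = (637 − j714)/(1225 − j714), |Γ| = 0.675
RL = −20·log₁₀|Γ| = −20·log₁₀(0.675)

RL ≈ 3.42 dB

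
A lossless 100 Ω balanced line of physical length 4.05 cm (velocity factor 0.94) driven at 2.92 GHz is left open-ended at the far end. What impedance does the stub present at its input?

λ = v/f = 0.94·c / 2.92 GHz = 0.0966 m
βl = 2π·l/λ = 2π × 0.419 = 151°
tan(βl) = -0.555
For an open-ended stub, Z_in = −jZ_0·cot(βl) = −jZ_0/tan(βl)

Z_in ≈ +j180 Ω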